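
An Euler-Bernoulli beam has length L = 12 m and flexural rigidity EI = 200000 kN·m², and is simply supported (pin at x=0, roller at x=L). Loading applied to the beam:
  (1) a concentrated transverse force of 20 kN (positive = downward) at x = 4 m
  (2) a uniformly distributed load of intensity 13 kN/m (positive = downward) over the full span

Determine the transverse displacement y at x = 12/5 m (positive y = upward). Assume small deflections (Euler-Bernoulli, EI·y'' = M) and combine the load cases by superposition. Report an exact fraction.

y(12/5) = -72674/5859375 m

Load 1 — point force P=20 kN at a=4 m (b=L-a=8):
  y_1 = -Pbx(L²-b²-x²)/(6LEI)  [x≤a] = -20·8·(12/5)·(12²-8²-(12/5)²)/(6·12·200000) = -464/234375 m
Load 2 — uniform load w=13 kN/m over full span:
  y_2 = -wx(L³-2Lx²+x³)/(24EI) = -13·(12/5)·(12³-2·12·(12/5)²+(12/5)³)/(24·200000) = -20358/1953125 m
Superposition: y = Σ y_i = -72674/5859375 m ≈ -0.012403 m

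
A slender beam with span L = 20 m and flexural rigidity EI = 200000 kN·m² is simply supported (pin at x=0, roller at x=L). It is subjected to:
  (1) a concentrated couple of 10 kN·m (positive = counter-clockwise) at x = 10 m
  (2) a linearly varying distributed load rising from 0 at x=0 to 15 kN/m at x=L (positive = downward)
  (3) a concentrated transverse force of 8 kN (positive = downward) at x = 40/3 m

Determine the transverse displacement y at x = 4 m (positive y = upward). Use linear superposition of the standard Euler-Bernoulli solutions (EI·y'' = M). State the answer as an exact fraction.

y(4) = -955603/20250000 m

Load 1 — applied couple M₀=10 kN·m at a=10 m (b=L-a=10):
  y_1 = (M₀x³/(6L)+C₁x)/EI  [x≤a] with C₁=M₀(3b²-L²)/(6L)=-25/3 = (10·4³/(6·20)+(-25/3)·4)/200000 = -7/50000 m
Load 2 — triangular load w₀=15 kN/m (0→w₀ over full span):
  y_2 = -w₀x(7L⁴-10L²x²+3x⁴)/(360LEI) = -15·4·(7·20⁴-10·20²·4²+3·4⁴)/(360·20·200000) = -688/15625 m
Load 3 — point force P=8 kN at a=40/3 m (b=L-a=20/3):
  y_3 = -Pbx(L²-b²-x²)/(6LEI)  [x≤a] = -8·(20/3)·4·(20²-(20/3)²-4²)/(6·20·200000) = -764/253125 m
Superposition: y = Σ y_i = -955603/20250000 m ≈ -0.047190 m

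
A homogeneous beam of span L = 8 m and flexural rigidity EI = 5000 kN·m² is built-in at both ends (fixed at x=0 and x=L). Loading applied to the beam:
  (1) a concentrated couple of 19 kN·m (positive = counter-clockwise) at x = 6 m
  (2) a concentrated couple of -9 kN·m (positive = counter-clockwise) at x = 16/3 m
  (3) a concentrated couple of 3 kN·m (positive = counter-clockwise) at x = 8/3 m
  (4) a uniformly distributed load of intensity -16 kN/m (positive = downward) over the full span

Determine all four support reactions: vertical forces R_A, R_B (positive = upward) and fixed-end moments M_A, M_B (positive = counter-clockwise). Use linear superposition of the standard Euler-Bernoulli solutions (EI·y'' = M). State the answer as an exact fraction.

Load 1 — applied couple M₀=19 kN·m at a=6 m (b=L-a=2):
  R_A = 6M₀ab/L³ = 6·19·6·2/8³ = 171/64 kN
  M_A = M₀b(2a-b)/L² = 19·2·(2·6-2)/8² = 95/16 kN·m
  R_B = -6M₀ab/L³ = -6·19·6·2/8³ = -171/64 kN
  M_B = M₀a(2b-a)/L² = 19·6·(2·2-6)/8² = -57/16 kN·m
Load 2 — applied couple M₀=-9 kN·m at a=16/3 m (b=L-a=8/3):
  R_A = 6M₀ab/L³ = 6·(-9)·(16/3)·(8/3)/8³ = -3/2 kN
  M_A = M₀b(2a-b)/L² = (-9)·(8/3)·(2·(16/3)-(8/3))/8² = -3 kN·m
  R_B = -6M₀ab/L³ = -6·(-9)·(16/3)·(8/3)/8³ = 3/2 kN
  M_B = M₀a(2b-a)/L² = (-9)·(16/3)·(2·(8/3)-(16/3))/8² = 0 kN·m
Load 3 — applied couple M₀=3 kN·m at a=8/3 m (b=L-a=16/3):
  R_A = 6M₀ab/L³ = 6·3·(8/3)·(16/3)/8³ = 1/2 kN
  M_A = M₀b(2a-b)/L² = 3·(16/3)·(2·(8/3)-(16/3))/8² = 0 kN·m
  R_B = -6M₀ab/L³ = -6·3·(8/3)·(16/3)/8³ = -1/2 kN
  M_B = M₀a(2b-a)/L² = 3·(8/3)·(2·(16/3)-(8/3))/8² = 1 kN·m
Load 4 — uniform load w=-16 kN/m over full span:
  R_A = wL/2 = (-16)·8/2 = -64 kN
  M_A = wL²/12 = (-16)·8²/12 = -256/3 kN·m
  R_B = wL/2 = (-16)·8/2 = -64 kN
  M_B = -wL²/12 = -(-16)·8²/12 = 256/3 kN·m
Superposition: R_A = -3989/64 kN, M_A = -3955/48 kN·m, R_B = -4203/64 kN, M_B = 3973/48 kN·m

R_A = -3989/64 kN, M_A = -3955/48 kN·m, R_B = -4203/64 kN, M_B = 3973/48 kN·m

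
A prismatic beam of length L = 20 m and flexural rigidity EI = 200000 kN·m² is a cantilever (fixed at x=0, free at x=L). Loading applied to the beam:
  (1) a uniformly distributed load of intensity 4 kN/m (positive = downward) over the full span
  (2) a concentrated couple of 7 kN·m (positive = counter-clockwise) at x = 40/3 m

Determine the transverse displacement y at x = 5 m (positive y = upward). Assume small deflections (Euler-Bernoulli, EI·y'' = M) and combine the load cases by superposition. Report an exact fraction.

Load 1 — uniform load w=4 kN/m over full span:
  y_1 = -wx²(x²-4Lx+6L²)/(24EI) = -4·5²·(5²-4·20·5+6·20²)/(24·200000) = -27/640 m
Load 2 — applied couple M₀=7 kN·m at a=40/3 m (b=L-a=20/3):
  y_2 = M₀x²/(2EI)  [x≤a] = 7·5²/(2·200000) = 7/16000 m
Superposition: y = Σ y_i = -167/4000 m ≈ -0.041750 m

y(5) = -167/4000 m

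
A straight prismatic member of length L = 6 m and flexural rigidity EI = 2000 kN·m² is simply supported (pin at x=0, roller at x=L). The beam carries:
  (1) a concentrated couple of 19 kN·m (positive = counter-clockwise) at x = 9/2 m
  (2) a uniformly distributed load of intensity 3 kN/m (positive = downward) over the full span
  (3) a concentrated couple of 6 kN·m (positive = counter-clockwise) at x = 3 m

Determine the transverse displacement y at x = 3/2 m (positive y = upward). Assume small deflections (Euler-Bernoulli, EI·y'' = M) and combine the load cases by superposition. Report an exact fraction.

Load 1 — applied couple M₀=19 kN·m at a=9/2 m (b=L-a=3/2):
  y_1 = (M₀x³/(6L)+C₁x)/EI  [x≤a] with C₁=M₀(3b²-L²)/(6L)=-247/16 = (19·(3/2)³/(6·6)+(-247/16)·(3/2))/2000 = -171/16000 m
Load 2 — uniform load w=3 kN/m over full span:
  y_2 = -wx(L³-2Lx²+x³)/(24EI) = -3·(3/2)·(6³-2·6·(3/2)²+(3/2)³)/(24·2000) = -4617/256000 m
Load 3 — applied couple M₀=6 kN·m at a=3 m (b=L-a=3):
  y_3 = (M₀x³/(6L)+C₁x)/EI  [x≤a] with C₁=M₀(3b²-L²)/(6L)=-3/2 = (6·(3/2)³/(6·6)+(-3/2)·(3/2))/2000 = -27/32000 m
Superposition: y = Σ y_i = -7569/256000 m ≈ -0.029566 m

y(3/2) = -7569/256000 m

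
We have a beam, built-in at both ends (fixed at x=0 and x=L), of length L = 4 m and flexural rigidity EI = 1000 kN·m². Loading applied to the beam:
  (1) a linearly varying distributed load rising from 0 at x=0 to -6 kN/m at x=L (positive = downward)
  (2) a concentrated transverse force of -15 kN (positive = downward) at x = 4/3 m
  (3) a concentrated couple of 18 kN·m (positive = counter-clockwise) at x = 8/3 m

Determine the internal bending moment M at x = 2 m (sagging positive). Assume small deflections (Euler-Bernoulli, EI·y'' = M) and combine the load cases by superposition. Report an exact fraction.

M(2) = 2/3 kN·m

Load 1 — triangular load w₀=-6 kN/m (0→w₀ over full span):
  M_1 = 3w₀Lx/20 - w₀L²/30 - w₀x³/(6L) = 3·(-6)·4·2/20 - (-6)·4²/30 - (-6)·2³/(6·4) = -2 kN·m
Load 2 — point force P=-15 kN at a=4/3 m (b=L-a=8/3):
  M_2 = Pa²(a+3b)(L-x)/L³ - Pa²b/L²  [x>a] = (-15)·(4/3)²·((4/3)+3·(8/3))·(4-2)/4³ - (-15)·(4/3)²·(8/3)/4² = -10/3 kN·m
Load 3 — applied couple M₀=18 kN·m at a=8/3 m (b=L-a=4/3):
  M_3 = R_Ax - M_A  [x≤a] with R_A=6, M_A=6 = 6·2 - 6 = 6 kN·m
Superposition: M = Σ M_i = 2/3 kN·m ≈ 0.666667 kN·m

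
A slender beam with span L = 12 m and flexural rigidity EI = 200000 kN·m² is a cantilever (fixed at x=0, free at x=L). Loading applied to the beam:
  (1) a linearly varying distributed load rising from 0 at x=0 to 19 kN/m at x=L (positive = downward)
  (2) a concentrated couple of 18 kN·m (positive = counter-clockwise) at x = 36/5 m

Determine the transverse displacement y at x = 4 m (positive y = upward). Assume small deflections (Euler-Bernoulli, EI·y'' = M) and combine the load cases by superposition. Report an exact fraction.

Load 1 — triangular load w₀=19 kN/m (0→w₀ over full span):
  y_1 = (w₀Lx³/12-w₀L²x²/6-w₀x⁵/(120L))/EI = (19·12·4³/12-19·12²·4²/6-19·4⁵/(120·12))/200000 = -8569/281250 m
Load 2 — applied couple M₀=18 kN·m at a=36/5 m (b=L-a=24/5):
  y_2 = M₀x²/(2EI)  [x≤a] = 18·4²/(2·200000) = 9/12500 m
Superposition: y = Σ y_i = -16733/562500 m ≈ -0.029748 m

y(4) = -16733/562500 m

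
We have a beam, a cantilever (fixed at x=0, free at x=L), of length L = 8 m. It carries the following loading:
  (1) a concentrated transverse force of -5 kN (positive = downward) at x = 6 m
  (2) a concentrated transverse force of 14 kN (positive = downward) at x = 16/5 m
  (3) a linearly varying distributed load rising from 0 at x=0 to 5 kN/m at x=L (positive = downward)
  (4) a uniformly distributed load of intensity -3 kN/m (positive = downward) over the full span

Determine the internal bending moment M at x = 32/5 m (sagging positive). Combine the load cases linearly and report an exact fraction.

Load 1 — point force P=-5 kN at a=6 m (b=L-a=2):
  M_1 = 0  [x>a] = 0 kN·m
Load 2 — point force P=14 kN at a=16/5 m (b=L-a=24/5):
  M_2 = 0  [x>a] = 0 kN·m
Load 3 — triangular load w₀=5 kN/m (0→w₀ over full span):
  M_3 = w₀Lx/2 - w₀L²/3 - w₀x³/(6L) = 5·8·(32/5)/2 - 5·8²/3 - 5·(32/5)³/(6·8) = -448/75 kN·m
Load 4 — uniform load w=-3 kN/m over full span:
  M_4 = -w(L-x)²/2 = -(-3)·(8-(32/5))²/2 = 96/25 kN·m
Superposition: M = Σ M_i = -32/15 kN·m ≈ -2.133333 kN·m

M(32/5) = -32/15 kN·m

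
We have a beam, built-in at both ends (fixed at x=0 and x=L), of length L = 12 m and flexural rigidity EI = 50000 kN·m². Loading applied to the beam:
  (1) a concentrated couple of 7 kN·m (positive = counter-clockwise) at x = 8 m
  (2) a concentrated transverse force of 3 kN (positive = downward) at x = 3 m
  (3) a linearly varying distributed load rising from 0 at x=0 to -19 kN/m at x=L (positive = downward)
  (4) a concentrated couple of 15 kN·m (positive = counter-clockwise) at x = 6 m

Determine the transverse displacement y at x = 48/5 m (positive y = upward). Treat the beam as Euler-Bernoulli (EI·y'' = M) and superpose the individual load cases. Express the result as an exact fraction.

Load 1 — applied couple M₀=7 kN·m at a=8 m (b=L-a=4):
  y_1 = (R_Ax³/6 - M_Ax²/2 - M₀(x-a)²/2)/EI  [x>a] with R_A=7/9, M_A=7/3 = ((7/9)·(48/5)³/6 - (7/3)·(48/5)²/2 - 7·((48/5)-8)²/2)/50000 = -14/390625 m
Load 2 — point force P=3 kN at a=3 m (b=L-a=9):
  y_2 = -Pa²(L-x)²(3bL-(3b+a)(L-x))/(6L³EI)  [x>a] = -3·3²·(12-(48/5))²·(3·9·12-(3·9+3)·(12-(48/5)))/(6·12³·50000) = -189/2500000 m
Load 3 — triangular load w₀=-19 kN/m (0→w₀ over full span):
  y_3 = -w₀x²(L-x)²(x+2L)/(120LEI) = -(-19)·(48/5)²·(12-(48/5))²·((48/5)+2·12)/(120·12·50000) = 229824/48828125 m
Load 4 — applied couple M₀=15 kN·m at a=6 m (b=L-a=6):
  y_4 = (R_Ax³/6 - M_Ax²/2 - M₀(x-a)²/2)/EI  [x>a] with R_A=15/8, M_A=15/4 = ((15/8)·(48/5)³/6 - (15/4)·(48/5)²/2 - 15·((48/5)-6)²/2)/50000 = 81/625000 m
Superposition: y = Σ y_i = 7382743/1562500000 m ≈ 0.004725 m

y(48/5) = 7382743/1562500000 m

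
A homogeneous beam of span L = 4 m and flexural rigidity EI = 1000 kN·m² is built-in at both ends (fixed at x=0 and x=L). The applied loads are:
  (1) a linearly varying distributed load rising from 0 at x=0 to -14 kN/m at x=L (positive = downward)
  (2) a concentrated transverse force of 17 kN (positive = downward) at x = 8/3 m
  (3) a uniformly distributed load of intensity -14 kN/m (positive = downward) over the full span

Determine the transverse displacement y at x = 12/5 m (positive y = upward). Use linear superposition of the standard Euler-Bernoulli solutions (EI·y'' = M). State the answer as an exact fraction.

y(12/5) = 17036/1953125 m

Load 1 — triangular load w₀=-14 kN/m (0→w₀ over full span):
  y_1 = -w₀x²(L-x)²(x+2L)/(120LEI) = -(-14)·(12/5)²·(4-(12/5))²·((12/5)+2·4)/(120·4·1000) = 8736/1953125 m
Load 2 — point force P=17 kN at a=8/3 m (b=L-a=4/3):
  y_2 = -Pb²x²(3aL-(3a+b)x)/(6L³EI)  [x≤a] = -17·(4/3)²·(12/5)²·(3·(8/3)·4-(3·(8/3)+(4/3))·(12/5))/(6·4³·1000) = -68/15625 m
Load 3 — uniform load w=-14 kN/m over full span:
  y_3 = -wx²(L-x)²/(24EI) = -(-14)·(12/5)²·(4-(12/5))²/(24·1000) = 672/78125 m
Superposition: y = Σ y_i = 17036/1953125 m ≈ 0.008722 m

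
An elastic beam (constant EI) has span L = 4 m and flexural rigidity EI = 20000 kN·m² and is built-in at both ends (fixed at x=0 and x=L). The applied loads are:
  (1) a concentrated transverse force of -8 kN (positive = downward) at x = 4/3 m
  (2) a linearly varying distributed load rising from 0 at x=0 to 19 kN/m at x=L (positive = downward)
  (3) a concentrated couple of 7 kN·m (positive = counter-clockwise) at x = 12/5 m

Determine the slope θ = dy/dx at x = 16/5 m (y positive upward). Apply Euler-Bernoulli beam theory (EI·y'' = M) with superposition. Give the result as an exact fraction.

θ(16/5) = 3451/16875000 rad

Load 1 — point force P=-8 kN at a=4/3 m (b=L-a=8/3):
  θ_1 = Pa²(L-x)(2bL-(3b+a)(L-x))/(2L³EI)  [x>a] = (-8)·(4/3)²·(4-(16/5))·(2·(8/3)·4-(3·(8/3)+(4/3))·(4-(16/5)))/(2·4³·20000) = -26/421875 rad
Load 2 — triangular load w₀=19 kN/m (0→w₀ over full span):
  θ_2 = -w₀(2x(L-x)(L-2x)(x+2L)+x²(L-x)²)/(120LEI) = -19·(2·(16/5)·(4-(16/5))·(4-2·(16/5))·((16/5)+2·4)+(16/5)²·(4-(16/5))²)/(120·4·20000) = 304/1171875 rad
Load 3 — applied couple M₀=7 kN·m at a=12/5 m (b=L-a=8/5):
  θ_3 = (R_Ax²/2 - M_Ax - M₀(x-a))/EI  [x>a] with R_A=63/25, M_A=56/25 = ((63/25)·(16/5)²/2 - (56/25)·(16/5) - 7·((16/5)-(12/5)))/20000 = 21/3125000 rad
Superposition: θ = Σ θ_i = 3451/16875000 rad ≈ 0.000205 rad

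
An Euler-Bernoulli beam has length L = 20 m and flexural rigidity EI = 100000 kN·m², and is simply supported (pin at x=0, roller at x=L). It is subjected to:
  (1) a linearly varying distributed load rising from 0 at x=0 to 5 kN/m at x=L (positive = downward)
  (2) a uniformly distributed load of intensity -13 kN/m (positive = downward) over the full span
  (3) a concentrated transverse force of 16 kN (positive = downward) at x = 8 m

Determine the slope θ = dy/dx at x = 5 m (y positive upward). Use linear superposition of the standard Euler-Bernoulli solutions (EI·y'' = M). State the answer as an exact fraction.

Load 1 — triangular load w₀=5 kN/m (0→w₀ over full span):
  θ_1 = -w₀(7L⁴-30L²x²+15x⁴)/(360LEI) = -5·(7·20⁴-30·20²·5²+15·5⁴)/(360·20·100000) = -1327/230400 rad
Load 2 — uniform load w=-13 kN/m over full span:
  θ_2 = -w(L³-6Lx²+4x³)/(24EI) = -(-13)·(20³-6·20·5²+4·5³)/(24·100000) = 143/4800 rad
Load 3 — point force P=16 kN at a=8 m (b=L-a=12):
  θ_3 = -Pb(L²-b²-3x²)/(6LEI)  [x≤a] = -16·12·(20²-12²-3·5²)/(6·20·100000) = -181/62500 rad
Superposition: θ = Σ θ_i = 3043601/144000000 rad ≈ 0.021136 rad

θ(5) = 3043601/144000000 rad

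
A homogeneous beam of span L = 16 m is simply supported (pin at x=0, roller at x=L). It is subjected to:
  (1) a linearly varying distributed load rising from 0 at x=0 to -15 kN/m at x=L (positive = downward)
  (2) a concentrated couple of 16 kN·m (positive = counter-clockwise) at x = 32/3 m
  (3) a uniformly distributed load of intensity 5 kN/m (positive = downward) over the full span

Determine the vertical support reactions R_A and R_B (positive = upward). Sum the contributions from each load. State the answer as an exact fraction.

Load 1 — triangular load w₀=-15 kN/m (0→w₀ over full span):
  R_A = w₀L/6 = (-15)·16/6 = -40 kN
  R_B = w₀L/3 = (-15)·16/3 = -80 kN
Load 2 — applied couple M₀=16 kN·m at a=32/3 m (b=L-a=16/3):
  R_A = M₀/L = 16/16 = 1 kN
  R_B = -M₀/L = -16/16 = -1 kN
Load 3 — uniform load w=5 kN/m over full span:
  R_A = wL/2 = 5·16/2 = 40 kN
  R_B = wL/2 = 5·16/2 = 40 kN
Superposition: R_A = 1 kN, R_B = -41 kN

R_A = 1 kN, R_B = -41 kN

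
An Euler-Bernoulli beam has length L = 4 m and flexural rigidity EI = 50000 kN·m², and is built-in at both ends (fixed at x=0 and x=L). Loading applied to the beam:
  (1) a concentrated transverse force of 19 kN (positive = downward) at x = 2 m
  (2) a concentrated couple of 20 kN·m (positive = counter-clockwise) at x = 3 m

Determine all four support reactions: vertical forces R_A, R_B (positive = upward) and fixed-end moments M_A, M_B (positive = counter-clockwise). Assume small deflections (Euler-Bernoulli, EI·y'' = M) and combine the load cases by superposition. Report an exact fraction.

Load 1 — point force P=19 kN at a=2 m (b=L-a=2):
  R_A = Pb²(3a+b)/L³ = 19·2²·(3·2+2)/4³ = 19/2 kN
  M_A = Pab²/L² = 19·2·2²/4² = 19/2 kN·m
  R_B = Pa²(a+3b)/L³ = 19·2²·(2+3·2)/4³ = 19/2 kN
  M_B = -Pa²b/L² = -19·2²·2/4² = -19/2 kN·m
Load 2 — applied couple M₀=20 kN·m at a=3 m (b=L-a=1):
  R_A = 6M₀ab/L³ = 6·20·3·1/4³ = 45/8 kN
  M_A = M₀b(2a-b)/L² = 20·1·(2·3-1)/4² = 25/4 kN·m
  R_B = -6M₀ab/L³ = -6·20·3·1/4³ = -45/8 kN
  M_B = M₀a(2b-a)/L² = 20·3·(2·1-3)/4² = -15/4 kN·m
Superposition: R_A = 121/8 kN, M_A = 63/4 kN·m, R_B = 31/8 kN, M_B = -53/4 kN·m

R_A = 121/8 kN, M_A = 63/4 kN·m, R_B = 31/8 kN, M_B = -53/4 kN·m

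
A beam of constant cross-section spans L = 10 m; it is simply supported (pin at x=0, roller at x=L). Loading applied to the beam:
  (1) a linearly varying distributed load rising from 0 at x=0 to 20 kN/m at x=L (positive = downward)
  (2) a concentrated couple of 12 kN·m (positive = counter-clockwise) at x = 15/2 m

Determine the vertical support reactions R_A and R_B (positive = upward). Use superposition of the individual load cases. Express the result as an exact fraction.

Load 1 — triangular load w₀=20 kN/m (0→w₀ over full span):
  R_A = w₀L/6 = 20·10/6 = 100/3 kN
  R_B = w₀L/3 = 20·10/3 = 200/3 kN
Load 2 — applied couple M₀=12 kN·m at a=15/2 m (b=L-a=5/2):
  R_A = M₀/L = 12/10 = 6/5 kN
  R_B = -M₀/L = -12/10 = -6/5 kN
Superposition: R_A = 518/15 kN, R_B = 982/15 kN

R_A = 518/15 kN, R_B = 982/15 kN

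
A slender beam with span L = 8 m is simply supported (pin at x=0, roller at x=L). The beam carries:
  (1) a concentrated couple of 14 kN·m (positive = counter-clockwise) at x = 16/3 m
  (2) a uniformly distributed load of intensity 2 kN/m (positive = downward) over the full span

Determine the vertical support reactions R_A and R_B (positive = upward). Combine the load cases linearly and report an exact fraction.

Load 1 — applied couple M₀=14 kN·m at a=16/3 m (b=L-a=8/3):
  R_A = M₀/L = 14/8 = 7/4 kN
  R_B = -M₀/L = -14/8 = -7/4 kN
Load 2 — uniform load w=2 kN/m over full span:
  R_A = wL/2 = 2·8/2 = 8 kN
  R_B = wL/2 = 2·8/2 = 8 kN
Superposition: R_A = 39/4 kN, R_B = 25/4 kN

R_A = 39/4 kN, R_B = 25/4 kN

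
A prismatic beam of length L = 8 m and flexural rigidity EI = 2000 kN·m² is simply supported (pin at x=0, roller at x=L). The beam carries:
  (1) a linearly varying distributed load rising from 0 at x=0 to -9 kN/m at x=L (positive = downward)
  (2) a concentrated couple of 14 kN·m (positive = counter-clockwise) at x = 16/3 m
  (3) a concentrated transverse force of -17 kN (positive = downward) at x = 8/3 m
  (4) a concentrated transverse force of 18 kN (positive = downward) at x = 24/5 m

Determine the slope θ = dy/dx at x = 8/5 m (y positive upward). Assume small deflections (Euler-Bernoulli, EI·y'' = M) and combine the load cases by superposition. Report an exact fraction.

θ(8/5) = 390449/12656250 rad

Load 1 — triangular load w₀=-9 kN/m (0→w₀ over full span):
  θ_1 = -w₀(7L⁴-30L²x²+15x⁴)/(360LEI) = -(-9)·(7·8⁴-30·8²·(8/5)²+15·(8/5)⁴)/(360·8·2000) = 2912/78125 rad
Load 2 — applied couple M₀=14 kN·m at a=16/3 m (b=L-a=8/3):
  θ_2 = (M₀x²/(2L)+C₁)/EI  [x≤a] with C₁=M₀(3b²-L²)/(6L)=-112/9 = (14·(8/5)²/(2·8)+(-112/9))/2000 = -287/56250 rad
Load 3 — point force P=-17 kN at a=8/3 m (b=L-a=16/3):
  θ_3 = -Pb(L²-b²-3x²)/(6LEI)  [x≤a] = -(-17)·(16/3)·(8²-(16/3)²-3·(8/5)²)/(6·8·2000) = 6664/253125 rad
Load 4 — point force P=18 kN at a=24/5 m (b=L-a=16/5):
  θ_4 = -Pb(L²-b²-3x²)/(6LEI)  [x≤a] = -18·(16/5)·(8²-(16/5)²-3·(8/5)²)/(6·8·2000) = -432/15625 rad
Superposition: θ = Σ θ_i = 390449/12656250 rad ≈ 0.030850 rad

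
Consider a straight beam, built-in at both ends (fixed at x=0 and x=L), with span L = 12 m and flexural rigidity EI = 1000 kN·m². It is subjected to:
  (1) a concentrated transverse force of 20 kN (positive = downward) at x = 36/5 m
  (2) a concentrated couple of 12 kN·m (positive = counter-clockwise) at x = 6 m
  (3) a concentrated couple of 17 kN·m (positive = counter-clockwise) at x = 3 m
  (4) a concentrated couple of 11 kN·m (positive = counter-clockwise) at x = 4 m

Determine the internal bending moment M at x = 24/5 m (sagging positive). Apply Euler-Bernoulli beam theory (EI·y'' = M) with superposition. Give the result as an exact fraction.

Load 1 — point force P=20 kN at a=36/5 m (b=L-a=24/5):
  M_1 = Pb²(3a+b)x/L³ - Pab²/L²  [x≤a] = 20·(24/5)²·(3·(36/5)+(24/5))·(24/5)/12³ - 20·(36/5)·(24/5)²/12² = 1344/125 kN·m
Load 2 — applied couple M₀=12 kN·m at a=6 m (b=L-a=6):
  M_2 = R_Ax - M_A  [x≤a] with R_A=3/2, M_A=3 = (3/2)·(24/5) - 3 = 21/5 kN·m
Load 3 — applied couple M₀=17 kN·m at a=3 m (b=L-a=9):
  M_3 = R_Ax - M_A - M₀  [x>a] with R_A=51/32, M_A=-51/16 = (51/32)·(24/5) - (-51/16) - 17 = -493/80 kN·m
Load 4 — applied couple M₀=11 kN·m at a=4 m (b=L-a=8):
  M_4 = R_Ax - M_A - M₀  [x>a] with R_A=11/9, M_A=0 = (11/9)·(24/5) - 0 - 11 = -77/15 kN·m
Superposition: M = Σ M_i = 21937/6000 kN·m ≈ 3.656167 kN·m

M(24/5) = 21937/6000 kN·m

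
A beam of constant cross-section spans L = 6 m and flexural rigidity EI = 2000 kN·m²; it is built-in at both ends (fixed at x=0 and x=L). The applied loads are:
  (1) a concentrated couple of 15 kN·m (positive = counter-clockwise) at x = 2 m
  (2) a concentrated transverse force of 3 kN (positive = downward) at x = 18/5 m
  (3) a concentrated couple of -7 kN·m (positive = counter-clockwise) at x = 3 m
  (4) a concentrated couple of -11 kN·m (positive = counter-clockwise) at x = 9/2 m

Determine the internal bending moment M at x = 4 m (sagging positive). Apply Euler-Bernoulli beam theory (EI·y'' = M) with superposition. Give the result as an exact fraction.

Load 1 — applied couple M₀=15 kN·m at a=2 m (b=L-a=4):
  M_1 = R_Ax - M_A - M₀  [x>a] with R_A=10/3, M_A=0 = (10/3)·4 - 0 - 15 = -5/3 kN·m
Load 2 — point force P=3 kN at a=18/5 m (b=L-a=12/5):
  M_2 = Pa²(a+3b)(L-x)/L³ - Pa²b/L²  [x>a] = 3·(18/5)²·((18/5)+3·(12/5))·(6-4)/6³ - 3·(18/5)²·(12/5)/6² = 162/125 kN·m
Load 3 — applied couple M₀=-7 kN·m at a=3 m (b=L-a=3):
  M_3 = R_Ax - M_A - M₀  [x>a] with R_A=-7/4, M_A=-7/4 = (-7/4)·4 - (-7/4) - (-7) = 7/4 kN·m
Load 4 — applied couple M₀=-11 kN·m at a=9/2 m (b=L-a=3/2):
  M_4 = R_Ax - M_A  [x≤a] with R_A=-33/16, M_A=-55/16 = (-33/16)·4 - (-55/16) = -77/16 kN·m
Superposition: M = Σ M_i = -20599/6000 kN·m ≈ -3.433167 kN·m

M(4) = -20599/6000 kN·m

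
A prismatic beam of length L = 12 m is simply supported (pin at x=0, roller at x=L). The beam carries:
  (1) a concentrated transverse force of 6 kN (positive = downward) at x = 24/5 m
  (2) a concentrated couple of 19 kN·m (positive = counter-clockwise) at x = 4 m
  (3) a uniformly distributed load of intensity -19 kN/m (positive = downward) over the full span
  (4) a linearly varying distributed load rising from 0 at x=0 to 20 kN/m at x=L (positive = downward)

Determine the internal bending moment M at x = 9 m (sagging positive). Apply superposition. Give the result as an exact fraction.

M(9) = -1931/20 kN·m

Load 1 — point force P=6 kN at a=24/5 m (b=L-a=36/5):
  M_1 = Pa(L-x)/L  [x>a] = 6·(24/5)·(12-9)/12 = 36/5 kN·m
Load 2 — applied couple M₀=19 kN·m at a=4 m (b=L-a=8):
  M_2 = M₀x/L - M₀  [x>a] = 19·9/12 - 19 = -19/4 kN·m
Load 3 — uniform load w=-19 kN/m over full span:
  M_3 = wx(L-x)/2 = (-19)·9·(12-9)/2 = -513/2 kN·m
Load 4 — triangular load w₀=20 kN/m (0→w₀ over full span):
  M_4 = w₀Lx/6 - w₀x³/(6L) = 20·12·9/6 - 20·9³/(6·12) = 315/2 kN·m
Superposition: M = Σ M_i = -1931/20 kN·m ≈ -96.550000 kN·m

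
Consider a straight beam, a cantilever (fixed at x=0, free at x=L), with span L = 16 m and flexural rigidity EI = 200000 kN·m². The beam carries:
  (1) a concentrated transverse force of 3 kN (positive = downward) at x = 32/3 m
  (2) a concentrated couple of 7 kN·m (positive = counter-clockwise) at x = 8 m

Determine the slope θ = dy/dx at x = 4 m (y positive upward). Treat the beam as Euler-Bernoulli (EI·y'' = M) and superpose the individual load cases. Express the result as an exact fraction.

θ(4) = -19/50000 rad

Load 1 — point force P=3 kN at a=32/3 m (b=L-a=16/3):
  θ_1 = -Px(2a-x)/(2EI)  [x≤a] = -3·4·(2·(32/3)-4)/(2·200000) = -13/25000 rad
Load 2 — applied couple M₀=7 kN·m at a=8 m (b=L-a=8):
  θ_2 = M₀x/EI  [x≤a] = 7·4/200000 = 7/50000 rad
Superposition: θ = Σ θ_i = -19/50000 rad ≈ -0.000380 rad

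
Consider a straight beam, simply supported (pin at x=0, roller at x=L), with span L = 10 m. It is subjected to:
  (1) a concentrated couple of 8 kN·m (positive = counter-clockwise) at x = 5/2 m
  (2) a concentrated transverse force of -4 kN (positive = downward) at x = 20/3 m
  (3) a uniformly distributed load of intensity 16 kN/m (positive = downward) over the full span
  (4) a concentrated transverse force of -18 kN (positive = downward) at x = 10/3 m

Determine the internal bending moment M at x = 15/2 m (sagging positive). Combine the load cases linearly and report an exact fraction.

M(15/2) = 379/3 kN·m

Load 1 — applied couple M₀=8 kN·m at a=5/2 m (b=L-a=15/2):
  M_1 = M₀x/L - M₀  [x>a] = 8·(15/2)/10 - 8 = -2 kN·m
Load 2 — point force P=-4 kN at a=20/3 m (b=L-a=10/3):
  M_2 = Pa(L-x)/L  [x>a] = (-4)·(20/3)·(10-(15/2))/10 = -20/3 kN·m
Load 3 — uniform load w=16 kN/m over full span:
  M_3 = wx(L-x)/2 = 16·(15/2)·(10-(15/2))/2 = 150 kN·m
Load 4 — point force P=-18 kN at a=10/3 m (b=L-a=20/3):
  M_4 = Pa(L-x)/L  [x>a] = (-18)·(10/3)·(10-(15/2))/10 = -15 kN·m
Superposition: M = Σ M_i = 379/3 kN·m ≈ 126.333333 kN·m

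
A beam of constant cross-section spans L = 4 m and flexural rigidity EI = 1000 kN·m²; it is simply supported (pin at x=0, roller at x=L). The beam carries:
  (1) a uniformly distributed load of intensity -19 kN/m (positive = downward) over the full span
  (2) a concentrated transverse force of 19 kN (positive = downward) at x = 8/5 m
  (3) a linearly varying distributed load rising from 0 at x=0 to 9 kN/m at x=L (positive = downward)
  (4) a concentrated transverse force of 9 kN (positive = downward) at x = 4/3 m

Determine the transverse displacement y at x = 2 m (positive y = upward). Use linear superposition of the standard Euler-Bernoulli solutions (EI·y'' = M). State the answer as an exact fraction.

Load 1 — uniform load w=-19 kN/m over full span:
  y_1 = -wx(L³-2Lx²+x³)/(24EI) = -(-19)·2·(4³-2·4·2²+2³)/(24·1000) = 19/300 m
Load 2 — point force P=19 kN at a=8/5 m (b=L-a=12/5):
  y_2 = -Pa(L-x)(2Lx-a²-x²)/(6LEI)  [x>a] = -19·(8/5)·(4-2)·(2·4·2-(8/5)²-2²)/(6·4·1000) = -1121/46875 m
Load 3 — triangular load w₀=9 kN/m (0→w₀ over full span):
  y_3 = -w₀x(7L⁴-10L²x²+3x⁴)/(360LEI) = -9·2·(7·4⁴-10·4²·2²+3·2⁴)/(360·4·1000) = -3/200 m
Load 4 — point force P=9 kN at a=4/3 m (b=L-a=8/3):
  y_4 = -Pa(L-x)(2Lx-a²-x²)/(6LEI)  [x>a] = -9·(4/3)·(4-2)·(2·4·2-(4/3)²-2²)/(6·4·1000) = -23/2250 m
Superposition: y = Σ y_i = 15971/1125000 m ≈ 0.014196 m

y(2) = 15971/1125000 m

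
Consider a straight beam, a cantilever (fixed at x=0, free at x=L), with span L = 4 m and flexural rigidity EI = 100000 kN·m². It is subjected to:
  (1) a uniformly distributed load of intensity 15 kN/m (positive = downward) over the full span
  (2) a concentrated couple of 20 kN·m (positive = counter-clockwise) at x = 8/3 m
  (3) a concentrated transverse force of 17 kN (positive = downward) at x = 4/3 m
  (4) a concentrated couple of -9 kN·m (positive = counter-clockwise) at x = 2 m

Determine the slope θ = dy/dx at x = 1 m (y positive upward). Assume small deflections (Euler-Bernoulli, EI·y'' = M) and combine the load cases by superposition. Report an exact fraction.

Load 1 — uniform load w=15 kN/m over full span:
  θ_1 = -wx(x²-3Lx+3L²)/(6EI) = -15·1·(1²-3·4·1+3·4²)/(6·100000) = -37/40000 rad
Load 2 — applied couple M₀=20 kN·m at a=8/3 m (b=L-a=4/3):
  θ_2 = M₀x/EI  [x≤a] = 20·1/100000 = 1/5000 rad
Load 3 — point force P=17 kN at a=4/3 m (b=L-a=8/3):
  θ_3 = -Px(2a-x)/(2EI)  [x≤a] = -17·1·(2·(4/3)-1)/(2·100000) = -17/120000 rad
Load 4 — applied couple M₀=-9 kN·m at a=2 m (b=L-a=2):
  θ_4 = M₀x/EI  [x≤a] = (-9)·1/100000 = -9/100000 rad
Superposition: θ = Σ θ_i = -287/300000 rad ≈ -0.000957 rad

θ(1) = -287/300000 rad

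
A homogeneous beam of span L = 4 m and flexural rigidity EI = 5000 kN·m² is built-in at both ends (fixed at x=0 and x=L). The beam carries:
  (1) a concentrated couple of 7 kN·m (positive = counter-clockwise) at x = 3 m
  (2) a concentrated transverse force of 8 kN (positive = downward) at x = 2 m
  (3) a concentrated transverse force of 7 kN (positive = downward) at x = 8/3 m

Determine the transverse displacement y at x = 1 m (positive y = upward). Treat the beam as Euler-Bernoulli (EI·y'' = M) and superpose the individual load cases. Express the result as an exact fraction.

Load 1 — applied couple M₀=7 kN·m at a=3 m (b=L-a=1):
  y_1 = (R_Ax³/6 - M_Ax²/2)/EI  [x≤a] with R_A=63/32, M_A=35/16 = ((63/32)·1³/6 - (35/16)·1²/2)/5000 = -49/320000 m
Load 2 — point force P=8 kN at a=2 m (b=L-a=2):
  y_2 = -Pb²x²(3aL-(3a+b)x)/(6L³EI)  [x≤a] = -8·2²·1²·(3·2·4-(3·2+2)·1)/(6·4³·5000) = -1/3750 m
Load 3 — point force P=7 kN at a=8/3 m (b=L-a=4/3):
  y_3 = -Pb²x²(3aL-(3a+b)x)/(6L³EI)  [x≤a] = -7·(4/3)²·1²·(3·(8/3)·4-(3·(8/3)+(4/3))·1)/(6·4³·5000) = -119/810000 m
Superposition: y = Σ y_i = -14689/25920000 m ≈ -0.000567 m

y(1) = -14689/25920000 m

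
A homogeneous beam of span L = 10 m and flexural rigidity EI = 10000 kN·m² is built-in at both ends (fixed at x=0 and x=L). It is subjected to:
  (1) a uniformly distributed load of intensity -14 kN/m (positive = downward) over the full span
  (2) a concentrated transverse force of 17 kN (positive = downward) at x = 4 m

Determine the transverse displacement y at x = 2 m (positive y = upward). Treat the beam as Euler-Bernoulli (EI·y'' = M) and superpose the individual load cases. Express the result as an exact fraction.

y(2) = 10787/937500 m

Load 1 — uniform load w=-14 kN/m over full span:
  y_1 = -wx²(L-x)²/(24EI) = -(-14)·2²·(10-2)²/(24·10000) = 28/1875 m
Load 2 — point force P=17 kN at a=4 m (b=L-a=6):
  y_2 = -Pb²x²(3aL-(3a+b)x)/(6L³EI)  [x≤a] = -17·6²·2²·(3·4·10-(3·4+6)·2)/(6·10³·10000) = -1071/312500 m
Superposition: y = Σ y_i = 10787/937500 m ≈ 0.011506 m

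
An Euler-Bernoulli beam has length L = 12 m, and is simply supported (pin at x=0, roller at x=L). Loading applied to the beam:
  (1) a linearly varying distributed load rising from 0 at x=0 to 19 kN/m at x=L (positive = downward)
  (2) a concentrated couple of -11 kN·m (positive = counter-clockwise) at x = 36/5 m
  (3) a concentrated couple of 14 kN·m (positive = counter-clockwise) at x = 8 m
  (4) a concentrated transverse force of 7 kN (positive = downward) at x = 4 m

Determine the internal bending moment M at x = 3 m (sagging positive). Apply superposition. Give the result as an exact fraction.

M(3) = 973/8 kN·m

Load 1 — triangular load w₀=19 kN/m (0→w₀ over full span):
  M_1 = w₀Lx/6 - w₀x³/(6L) = 19·12·3/6 - 19·3³/(6·12) = 855/8 kN·m
Load 2 — applied couple M₀=-11 kN·m at a=36/5 m (b=L-a=24/5):
  M_2 = M₀x/L  [x≤a] = (-11)·3/12 = -11/4 kN·m
Load 3 — applied couple M₀=14 kN·m at a=8 m (b=L-a=4):
  M_3 = M₀x/L  [x≤a] = 14·3/12 = 7/2 kN·m
Load 4 — point force P=7 kN at a=4 m (b=L-a=8):
  M_4 = Pbx/L  [x≤a] = 7·8·3/12 = 14 kN·m
Superposition: M = Σ M_i = 973/8 kN·m ≈ 121.625000 kN·m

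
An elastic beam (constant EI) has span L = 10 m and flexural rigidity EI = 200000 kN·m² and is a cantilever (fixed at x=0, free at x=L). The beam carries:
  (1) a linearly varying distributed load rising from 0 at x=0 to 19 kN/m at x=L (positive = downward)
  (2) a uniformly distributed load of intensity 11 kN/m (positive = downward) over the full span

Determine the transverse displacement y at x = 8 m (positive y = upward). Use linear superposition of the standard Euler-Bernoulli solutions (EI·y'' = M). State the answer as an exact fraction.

y(8) = -26683/234375 m

Load 1 — triangular load w₀=19 kN/m (0→w₀ over full span):
  y_1 = (w₀Lx³/12-w₀L²x²/6-w₀x⁵/(120L))/EI = (19·10·8³/12-19·10²·8²/6-19·8⁵/(120·10))/200000 = -14858/234375 m
Load 2 — uniform load w=11 kN/m over full span:
  y_2 = -wx²(x²-4Lx+6L²)/(24EI) = -11·8²·(8²-4·10·8+6·10²)/(24·200000) = -473/9375 m
Superposition: y = Σ y_i = -26683/234375 m ≈ -0.113847 m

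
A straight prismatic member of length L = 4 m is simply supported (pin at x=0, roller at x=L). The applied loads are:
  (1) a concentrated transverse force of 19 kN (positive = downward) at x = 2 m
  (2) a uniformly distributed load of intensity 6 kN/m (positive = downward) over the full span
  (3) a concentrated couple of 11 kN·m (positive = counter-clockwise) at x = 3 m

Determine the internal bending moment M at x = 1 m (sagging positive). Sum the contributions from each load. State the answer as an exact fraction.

M(1) = 85/4 kN·m

Load 1 — point force P=19 kN at a=2 m (b=L-a=2):
  M_1 = Pbx/L  [x≤a] = 19·2·1/4 = 19/2 kN·m
Load 2 — uniform load w=6 kN/m over full span:
  M_2 = wx(L-x)/2 = 6·1·(4-1)/2 = 9 kN·m
Load 3 — applied couple M₀=11 kN·m at a=3 m (b=L-a=1):
  M_3 = M₀x/L  [x≤a] = 11·1/4 = 11/4 kN·m
Superposition: M = Σ M_i = 85/4 kN·m ≈ 21.250000 kN·m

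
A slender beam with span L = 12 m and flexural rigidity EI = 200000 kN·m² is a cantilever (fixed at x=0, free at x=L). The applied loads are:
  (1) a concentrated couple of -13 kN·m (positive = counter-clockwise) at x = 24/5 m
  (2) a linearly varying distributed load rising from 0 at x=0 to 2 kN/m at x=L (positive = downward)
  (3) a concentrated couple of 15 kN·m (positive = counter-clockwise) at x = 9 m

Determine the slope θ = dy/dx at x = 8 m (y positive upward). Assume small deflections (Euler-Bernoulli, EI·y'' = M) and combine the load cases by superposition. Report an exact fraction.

Load 1 — applied couple M₀=-13 kN·m at a=24/5 m (b=L-a=36/5):
  θ_1 = M₀a/EI  [x>a] = (-13)·(24/5)/200000 = -39/125000 rad
Load 2 — triangular load w₀=2 kN/m (0→w₀ over full span):
  θ_2 = (w₀Lx²/4-w₀L²x/3-w₀x⁴/(24L))/EI = (2·12·8²/4-2·12²·8/3-2·8⁴/(24·12))/200000 = -58/28125 rad
Load 3 — applied couple M₀=15 kN·m at a=9 m (b=L-a=3):
  θ_3 = M₀x/EI  [x≤a] = 15·8/200000 = 3/5000 rad
Superposition: θ = Σ θ_i = -499/281250 rad ≈ -0.001774 rad

θ(8) = -499/281250 rad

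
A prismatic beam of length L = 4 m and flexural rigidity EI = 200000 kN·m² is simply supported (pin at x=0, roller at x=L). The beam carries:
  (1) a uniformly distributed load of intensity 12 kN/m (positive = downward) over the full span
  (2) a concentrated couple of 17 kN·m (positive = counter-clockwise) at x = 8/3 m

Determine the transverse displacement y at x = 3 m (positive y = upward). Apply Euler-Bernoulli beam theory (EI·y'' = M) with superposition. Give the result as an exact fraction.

y(3) = -19/115200 m

Load 1 — uniform load w=12 kN/m over full span:
  y_1 = -wx(L³-2Lx²+x³)/(24EI) = -12·3·(4³-2·4·3²+3³)/(24·200000) = -57/400000 m
Load 2 — applied couple M₀=17 kN·m at a=8/3 m (b=L-a=4/3):
  y_2 = (M₀x³/(6L)-M₀(x-a)²/2+C₁x)/EI  [x>a] with C₁=M₀(3b²-L²)/(6L)=-68/9 = (17·3³/(6·4)-17·(3-(8/3))²/2+(-68/9)·3)/200000 = -323/14400000 m
Superposition: y = Σ y_i = -19/115200 m ≈ -0.000165 m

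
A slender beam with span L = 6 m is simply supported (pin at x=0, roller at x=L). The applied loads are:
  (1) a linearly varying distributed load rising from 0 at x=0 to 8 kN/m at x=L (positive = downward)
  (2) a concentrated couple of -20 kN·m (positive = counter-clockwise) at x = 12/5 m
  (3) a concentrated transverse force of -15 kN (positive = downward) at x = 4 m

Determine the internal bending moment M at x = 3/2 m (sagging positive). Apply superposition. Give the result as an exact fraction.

M(3/2) = -5/4 kN·m

Load 1 — triangular load w₀=8 kN/m (0→w₀ over full span):
  M_1 = w₀Lx/6 - w₀x³/(6L) = 8·6·(3/2)/6 - 8·(3/2)³/(6·6) = 45/4 kN·m
Load 2 — applied couple M₀=-20 kN·m at a=12/5 m (b=L-a=18/5):
  M_2 = M₀x/L  [x≤a] = (-20)·(3/2)/6 = -5 kN·m
Load 3 — point force P=-15 kN at a=4 m (b=L-a=2):
  M_3 = Pbx/L  [x≤a] = (-15)·2·(3/2)/6 = -15/2 kN·m
Superposition: M = Σ M_i = -5/4 kN·m ≈ -1.250000 kN·m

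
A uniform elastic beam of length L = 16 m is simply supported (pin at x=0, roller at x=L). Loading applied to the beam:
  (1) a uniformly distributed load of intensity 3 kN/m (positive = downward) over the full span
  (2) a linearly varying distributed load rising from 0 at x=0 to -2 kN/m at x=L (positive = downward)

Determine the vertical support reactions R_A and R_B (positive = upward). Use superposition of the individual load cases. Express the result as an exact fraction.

Load 1 — uniform load w=3 kN/m over full span:
  R_A = wL/2 = 3·16/2 = 24 kN
  R_B = wL/2 = 3·16/2 = 24 kN
Load 2 — triangular load w₀=-2 kN/m (0→w₀ over full span):
  R_A = w₀L/6 = (-2)·16/6 = -16/3 kN
  R_B = w₀L/3 = (-2)·16/3 = -32/3 kN
Superposition: R_A = 56/3 kN, R_B = 40/3 kN

R_A = 56/3 kN, R_B = 40/3 kN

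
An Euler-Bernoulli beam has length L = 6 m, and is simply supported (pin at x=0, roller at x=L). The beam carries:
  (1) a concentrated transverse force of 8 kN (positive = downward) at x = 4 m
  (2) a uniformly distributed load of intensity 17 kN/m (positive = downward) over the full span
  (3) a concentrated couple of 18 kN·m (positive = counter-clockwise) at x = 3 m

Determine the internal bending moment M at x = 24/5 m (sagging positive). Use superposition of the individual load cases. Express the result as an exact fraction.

M(24/5) = 1294/25 kN·m

Load 1 — point force P=8 kN at a=4 m (b=L-a=2):
  M_1 = Pa(L-x)/L  [x>a] = 8·4·(6-(24/5))/6 = 32/5 kN·m
Load 2 — uniform load w=17 kN/m over full span:
  M_2 = wx(L-x)/2 = 17·(24/5)·(6-(24/5))/2 = 1224/25 kN·m
Load 3 — applied couple M₀=18 kN·m at a=3 m (b=L-a=3):
  M_3 = M₀x/L - M₀  [x>a] = 18·(24/5)/6 - 18 = -18/5 kN·m
Superposition: M = Σ M_i = 1294/25 kN·m ≈ 51.760000 kN·m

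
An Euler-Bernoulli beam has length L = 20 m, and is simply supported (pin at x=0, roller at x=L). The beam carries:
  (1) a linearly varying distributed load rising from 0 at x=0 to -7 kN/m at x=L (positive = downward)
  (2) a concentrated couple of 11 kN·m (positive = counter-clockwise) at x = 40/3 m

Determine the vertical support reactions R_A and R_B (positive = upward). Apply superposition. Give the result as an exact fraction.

R_A = -1367/60 kN, R_B = -2833/60 kN

Load 1 — triangular load w₀=-7 kN/m (0→w₀ over full span):
  R_A = w₀L/6 = (-7)·20/6 = -70/3 kN
  R_B = w₀L/3 = (-7)·20/3 = -140/3 kN
Load 2 — applied couple M₀=11 kN·m at a=40/3 m (b=L-a=20/3):
  R_A = M₀/L = 11/20 kN
  R_B = -M₀/L = -11/20 kN
Superposition: R_A = -1367/60 kN, R_B = -2833/60 kN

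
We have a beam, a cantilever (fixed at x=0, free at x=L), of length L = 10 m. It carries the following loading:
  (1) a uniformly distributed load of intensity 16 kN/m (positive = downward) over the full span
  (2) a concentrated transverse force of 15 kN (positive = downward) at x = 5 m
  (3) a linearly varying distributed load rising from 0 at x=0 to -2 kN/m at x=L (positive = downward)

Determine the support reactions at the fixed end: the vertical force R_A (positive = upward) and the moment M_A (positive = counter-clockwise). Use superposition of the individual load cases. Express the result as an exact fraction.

Load 1 — uniform load w=16 kN/m over full span:
  R_A = wL = 16·10 = 160 kN
  M_A = wL²/2 = 16·10²/2 = 800 kN·m
Load 2 — point force P=15 kN at a=5 m (b=L-a=5):
  R_A = P = 15 kN
  M_A = Pa = 15·5 = 75 kN·m
Load 3 — triangular load w₀=-2 kN/m (0→w₀ over full span):
  R_A = w₀L/2 = (-2)·10/2 = -10 kN
  M_A = w₀L²/3 = (-2)·10²/3 = -200/3 kN·m
Superposition: R_A = 165 kN, M_A = 2425/3 kN·m

R_A = 165 kN, M_A = 2425/3 kN·m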